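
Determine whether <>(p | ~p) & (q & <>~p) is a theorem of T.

Tableau for the negation ~(<>(p | ~p) & (q & <>~p)):
1. ~(<>(p | ~p) & (q & <>~p)), 0
2. ~(q & <>~p), 0
3. ~<>~p, 0
4. p, 0
Accessibility: 0R0
The negation has an open branch (countermodel exists).

Not valid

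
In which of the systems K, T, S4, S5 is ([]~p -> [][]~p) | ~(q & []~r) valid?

S4, S5

T-tableau for the negation ~(([]~p -> [][]~p) | ~(q & []~r)):
1. ~(([]~p -> [][]~p) | ~(q & []~r)), u
2. ~([]~p -> [][]~p), u
3. q & []~r, u
4. []~p, u
5. ~[][]~p, u
6. q, u
7. []~r, u
8. ~p, u
9. ~r, u
10. ~[]~p, v
11. ~p, v
12. ~r, v
13. p, w
Accessibility: uRu, uRv, vRv, vRw, wRw
Complete open branch: countermodel on a T-frame, so not valid in T, nor in K (the same frame is also a K-frame).
S4-tableau for the negation ~(([]~p -> [][]~p) | ~(q & []~r)):
1. ~(([]~p -> [][]~p) | ~(q & []~r)), u
2. ~([]~p -> [][]~p), u
3. q & []~r, u
4. []~p, u
5. ~[][]~p, u
6. q, u
7. []~r, u
8. ~p, u
9. ~r, u
10. ~[]~p, v
11. ~p, v
12. ~r, v
13. p, w
14. ~p, w
Accessibility: uRu, uRv, uRw, vRv, vRw, wRw
Branch closes: p and ~p both at w.
Every branch closes (one shown): valid in S4, hence also in S5 (every theorem of S4 is a theorem of S5).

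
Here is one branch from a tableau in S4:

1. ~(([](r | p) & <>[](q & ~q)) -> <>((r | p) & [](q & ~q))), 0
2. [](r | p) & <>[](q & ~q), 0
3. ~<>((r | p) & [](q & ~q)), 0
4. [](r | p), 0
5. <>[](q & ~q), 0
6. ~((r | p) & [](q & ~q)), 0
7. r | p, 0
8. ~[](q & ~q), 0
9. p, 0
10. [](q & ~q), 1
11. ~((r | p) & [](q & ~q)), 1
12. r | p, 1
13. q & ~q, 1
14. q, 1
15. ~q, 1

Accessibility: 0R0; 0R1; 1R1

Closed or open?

Both q and ~q appear at 1.

Yes, closed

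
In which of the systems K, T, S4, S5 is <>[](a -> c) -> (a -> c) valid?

S5

S5-tableau for the negation ~(<>[](a -> c) -> (a -> c)):
1. ~(<>[](a -> c) -> (a -> c)), u
2. <>[](a -> c), u
3. ~(a -> c), u
4. a, u
5. ~c, u
6. [](a -> c), v
7. a -> c, u
8. a -> c, v
9. c, u
Accessibility: uRu, uRv, vRu, vRv
Branch closes: c and ~c both at u.
Every branch closes (one shown): valid in S5.
S4-tableau for the negation ~(<>[](a -> c) -> (a -> c)):
1. ~(<>[](a -> c) -> (a -> c)), u
2. <>[](a -> c), u
3. ~(a -> c), u
4. a, u
5. ~c, u
6. [](a -> c), v
7. a -> c, v
8. c, v
Accessibility: uRu, uRv, vRv
Complete open branch: countermodel on an S4-frame, so not valid in S4, nor in K, T (the same frame is also a K-frame and a T-frame).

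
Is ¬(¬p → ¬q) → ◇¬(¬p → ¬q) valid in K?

Not valid

Tableau for the negation ¬(¬(¬p → ¬q) → ◇¬(¬p → ¬q)):
1. ¬(¬(¬p → ¬q) → ◇¬(¬p → ¬q)), u
2. ¬(¬p → ¬q), u
3. ¬◇¬(¬p → ¬q), u
4. ¬p, u
5. q, u
The negation has an open branch (countermodel exists).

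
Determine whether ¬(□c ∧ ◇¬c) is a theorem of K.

Tableau for the negation □c ∧ ◇¬c:
1. □c ∧ ◇¬c, u
2. □c, u   [∧-rule on 1]
3. ◇¬c, u   [∧-rule on 1]
4. ¬c, v   [◇-rule on 3: fresh world v, uRv]
5. c, v   [□-rule on 2 via uRv]
Accessibility: uRv
Branch closes: c and ¬c both at v.
All branches of the negation close; one closing branch shown above.

Valid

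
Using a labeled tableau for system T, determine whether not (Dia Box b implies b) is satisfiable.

1. not (Dia Box b implies b), 0
2. Dia Box b, 0   [neg-implies-rule on 1]
3. not b, 0   [neg-implies-rule on 1]
4. Box b, 1   [Dia-rule on 2: fresh world 1, 0R1]
5. b, 1   [Box-rule on 4 via 1R1]
Accessibility: 0R0, 0R1, 1R1

Yes, satisfiable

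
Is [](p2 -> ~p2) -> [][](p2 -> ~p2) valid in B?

Tableau for the negation ~([](p2 -> ~p2) -> [][](p2 -> ~p2)):
1. ~([](p2 -> ~p2) -> [][](p2 -> ~p2)), u
2. [](p2 -> ~p2), u
3. ~[][](p2 -> ~p2), u
4. p2 -> ~p2, u
5. ~p2, u
6. ~[](p2 -> ~p2), v
7. p2 -> ~p2, v
8. ~p2, v
9. ~(p2 -> ~p2), w
10. p2, w
Accessibility: uRu, uRv, vRu, vRv, vRw, wRv, wRw
The negation has an open branch (countermodel exists).

Not valid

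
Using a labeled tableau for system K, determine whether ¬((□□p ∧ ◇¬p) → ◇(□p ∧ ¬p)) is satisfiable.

Unsatisfiable (every branch closes)

1. ¬((□□p ∧ ◇¬p) → ◇(□p ∧ ¬p)), u
2. □□p ∧ ◇¬p, u
3. ¬◇(□p ∧ ¬p), u
4. □□p, u
5. ◇¬p, u
6. ¬p, v
7. ¬(□p ∧ ¬p), v
8. □p, v
9. ¬□p, v
10. ¬p, w
11. p, w
Accessibility: uRv, vRw
Branch closes: p and ¬p both at w.
All branches of the tableau close; one closing branch shown above.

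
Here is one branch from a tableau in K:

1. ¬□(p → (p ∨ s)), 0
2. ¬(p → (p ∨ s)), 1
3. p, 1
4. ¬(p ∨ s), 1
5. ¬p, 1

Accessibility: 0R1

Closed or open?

Closed

Both p and ¬p appear at 1.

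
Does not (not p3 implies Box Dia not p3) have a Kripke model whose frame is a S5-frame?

1. not (not p3 implies Box Dia not p3), w0
2. not p3, w0
3. not Box Dia not p3, w0
4. not Dia not p3, w1
5. p3, w0
Accessibility: w0Rw0, w0Rw1, w1Rw0, w1Rw1
Branch closes: p3 and not p3 both at w0.
(One branch shown.) All branches close.

Unsatisfiable (every branch closes)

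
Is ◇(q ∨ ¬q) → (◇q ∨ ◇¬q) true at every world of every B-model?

Valid

Tableau for the negation ¬(◇(q ∨ ¬q) → (◇q ∨ ◇¬q)):
1. ¬(◇(q ∨ ¬q) → (◇q ∨ ◇¬q)), u
2. ◇(q ∨ ¬q), u   [¬→-rule on 1]
3. ¬(◇q ∨ ◇¬q), u   [¬→-rule on 1]
4. ¬◇q, u   [¬∨-rule on 3]
5. ¬◇¬q, u   [¬∨-rule on 3]
6. ¬q, u   [¬◇-rule on 4 via uRu]
7. q, u   [¬◇-rule on 5 via uRu]
Accessibility: uRu
Branch closes: q and ¬q both at u.
All branches of the negation close; one closing branch shown above.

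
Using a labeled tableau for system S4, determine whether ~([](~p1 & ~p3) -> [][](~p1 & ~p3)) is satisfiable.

1. ~([](~p1 & ~p3) -> [][](~p1 & ~p3)), w0
2. [](~p1 & ~p3), w0
3. ~[][](~p1 & ~p3), w0
4. ~p1 & ~p3, w0
5. ~p1, w0
6. ~p3, w0
7. ~[](~p1 & ~p3), w1
8. ~p1 & ~p3, w1
9. ~p1, w1
10. ~p3, w1
11. ~(~p1 & ~p3), w2
12. ~p1 & ~p3, w2
13. ~p1, w2
14. ~p3, w2
15. p3, w2
Accessibility: w0Rw0, w0Rw1, w0Rw2, w1Rw1, w1Rw2, w2Rw2
Branch closes: p3 and ~p3 both at w2.
Every branch closes; the branch above is one of them.

No, unsatisfiable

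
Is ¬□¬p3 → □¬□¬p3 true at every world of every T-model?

Tableau for the negation ¬(¬□¬p3 → □¬□¬p3):
1. ¬(¬□¬p3 → □¬□¬p3), w0
2. ¬□¬p3, w0
3. ¬□¬□¬p3, w0
4. p3, w1
5. □¬p3, w2
6. ¬p3, w2
Accessibility: w0Rw0, w0Rw1, w0Rw2, w1Rw1, w2Rw2
The negation has an open branch (countermodel exists).

Not valid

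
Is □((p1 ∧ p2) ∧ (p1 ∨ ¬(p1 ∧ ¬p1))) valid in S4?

Not valid

Tableau for the negation ¬□((p1 ∧ p2) ∧ (p1 ∨ ¬(p1 ∧ ¬p1))):
1. ¬□((p1 ∧ p2) ∧ (p1 ∨ ¬(p1 ∧ ¬p1))), w0
2. ¬((p1 ∧ p2) ∧ (p1 ∨ ¬(p1 ∧ ¬p1))), w1
3. ¬(p1 ∧ p2), w1
4. ¬p2, w1
Accessibility: w0Rw0, w0Rw1, w1Rw1
The negation has an open branch (countermodel exists).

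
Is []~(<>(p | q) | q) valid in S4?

Invalid (countermodel exists)

Tableau for the negation ~[]~(<>(p | q) | q):
1. ~[]~(<>(p | q) | q), 0
2. <>(p | q) | q, 1
3. q, 1
Accessibility: 0R0, 0R1, 1R1
The negation has an open branch (countermodel exists).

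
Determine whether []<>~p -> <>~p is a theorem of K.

Tableau for the negation ~([]<>~p -> <>~p):
1. ~([]<>~p -> <>~p), 0
2. []<>~p, 0
3. ~<>~p, 0
The negation has an open branch (countermodel exists).

Invalid (countermodel exists)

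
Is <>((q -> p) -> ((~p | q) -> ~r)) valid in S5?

No, not valid

Tableau for the negation ~<>((q -> p) -> ((~p | q) -> ~r)):
1. ~<>((q -> p) -> ((~p | q) -> ~r)), w0
2. ~((q -> p) -> ((~p | q) -> ~r)), w0
3. q -> p, w0
4. ~((~p | q) -> ~r), w0
5. ~p | q, w0
6. r, w0
7. p, w0
8. q, w0
Accessibility: w0Rw0
The negation has an open branch (countermodel exists).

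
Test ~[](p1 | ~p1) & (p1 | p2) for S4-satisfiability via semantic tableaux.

No, unsatisfiable

1. ~[](p1 | ~p1) & (p1 | p2), u
2. ~[](p1 | ~p1), u   [&-rule on 1]
3. p1 | p2, u   [&-rule on 1]
4. p2, u   [|-rule on 3 (branches; this branch)]
5. ~(p1 | ~p1), v   [~[]-rule on 2: fresh world v, uRv]
6. ~p1, v   [~|-rule on 5]
7. p1, v   [~|-rule on 5]
Accessibility: uRu, uRv, vRv
Branch closes: p1 and ~p1 both at v.
All branches of the tableau close; one closing branch shown above.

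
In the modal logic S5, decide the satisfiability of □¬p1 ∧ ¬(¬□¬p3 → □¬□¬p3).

Unsatisfiable

1. □¬p1 ∧ ¬(¬□¬p3 → □¬□¬p3), w0
2. □¬p1, w0   [∧-rule on 1]
3. ¬(¬□¬p3 → □¬□¬p3), w0   [∧-rule on 1]
4. ¬□¬p3, w0   [¬→-rule on 3]
5. ¬□¬□¬p3, w0   [¬→-rule on 3]
6. ¬p1, w0   [□-rule on 2 via w0Rw0]
7. p3, w1   [¬□-rule on 4: fresh world w1, w0Rw1]
8. ¬p1, w1   [□-rule on 2 via w0Rw1]
9. □¬p3, w2   [¬□-rule on 5: fresh world w2, w0Rw2]
10. ¬p1, w2   [□-rule on 2 via w0Rw2]
11. ¬p3, w0   [□-rule on 9 via w2Rw0]
12. ¬p3, w1   [□-rule on 9 via w2Rw1]
Accessibility: w0Rw0, w0Rw1, w0Rw2, w1Rw0, w1Rw1, w1Rw2, w2Rw0, w2Rw1, w2Rw2
Branch closes: p3 and ¬p3 both at w1.
(One branch shown.) All branches close.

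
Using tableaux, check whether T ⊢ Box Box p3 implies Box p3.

Tableau for the negation not (Box Box p3 implies Box p3):
1. not (Box Box p3 implies Box p3), 0
2. Box Box p3, 0   [neg-implies-rule on 1]
3. not Box p3, 0   [neg-implies-rule on 1]
4. Box p3, 0   [Box-rule on 2 via 0R0]
5. p3, 0   [Box-rule on 4 via 0R0]
6. not p3, 1   [neg-Box-rule on 3: fresh world 1, 0R1]
7. Box p3, 1   [Box-rule on 2 via 0R1]
8. p3, 1   [Box-rule on 4 via 0R1]
Accessibility: 0R0, 0R1, 1R1
Branch closes: p3 and not p3 both at 1.
All branches of the negation close; one closing branch shown above.

Yes, valid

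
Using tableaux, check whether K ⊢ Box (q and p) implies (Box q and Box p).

Valid in K

Tableau for the negation not (Box (q and p) implies (Box q and Box p)):
1. not (Box (q and p) implies (Box q and Box p)), u
2. Box (q and p), u   [neg-implies-rule on 1]
3. not (Box q and Box p), u   [neg-implies-rule on 1]
4. not Box p, u   [neg-and-rule on 3 (branches; this branch)]
5. not p, v   [neg-Box-rule on 4: fresh world v, uRv]
6. q and p, v   [Box-rule on 2 via uRv]
7. q, v   [and-rule on 6]
8. p, v   [and-rule on 6]
Accessibility: uRv
Branch closes: p and not p both at v.
All branches of the negation close; one closing branch shown above.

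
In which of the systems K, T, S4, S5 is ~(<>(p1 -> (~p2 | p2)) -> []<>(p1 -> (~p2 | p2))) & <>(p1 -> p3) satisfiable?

K

T-tableau for the formula:
1. ~(<>(p1 -> (~p2 | p2)) -> []<>(p1 -> (~p2 | p2))) & <>(p1 -> p3), w0
2. ~(<>(p1 -> (~p2 | p2)) -> []<>(p1 -> (~p2 | p2))), w0
3. <>(p1 -> p3), w0
4. <>(p1 -> (~p2 | p2)), w0
5. ~[]<>(p1 -> (~p2 | p2)), w0
6. p1 -> p3, w1
7. p3, w1
8. p1 -> (~p2 | p2), w2
9. ~p2 | p2, w2
10. p2, w2
11. ~<>(p1 -> (~p2 | p2)), w3
12. ~(p1 -> (~p2 | p2)), w3
13. p1, w3
14. ~(~p2 | p2), w3
15. p2, w3
16. ~p2, w3
Accessibility: w0Rw0, w0Rw1, w0Rw2, w0Rw3, w1Rw1, w2Rw2, w3Rw3
Branch closes: p2 and ~p2 both at w3.
Every branch closes (one shown): unsatisfiable in T, hence also in S4, S5 (every S4/S5-frame is a T-frame).
K-tableau for the formula:
1. ~(<>(p1 -> (~p2 | p2)) -> []<>(p1 -> (~p2 | p2))) & <>(p1 -> p3), w0
2. ~(<>(p1 -> (~p2 | p2)) -> []<>(p1 -> (~p2 | p2))), w0
3. <>(p1 -> p3), w0
4. <>(p1 -> (~p2 | p2)), w0
5. ~[]<>(p1 -> (~p2 | p2)), w0
6. p1 -> p3, w1
7. p3, w1
8. p1 -> (~p2 | p2), w2
9. ~p2 | p2, w2
10. p2, w2
11. ~<>(p1 -> (~p2 | p2)), w3
Accessibility: w0Rw1, w0Rw2, w0Rw3
Complete open branch: satisfiable in K.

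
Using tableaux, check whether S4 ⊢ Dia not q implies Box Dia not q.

Tableau for the negation not (Dia not q implies Box Dia not q):
1. not (Dia not q implies Box Dia not q), 0
2. Dia not q, 0
3. not Box Dia not q, 0
4. not q, 1
5. not Dia not q, 2
6. q, 2
Accessibility: 0R0, 0R1, 0R2, 1R1, 2R2
The negation has an open branch (countermodel exists).

Not valid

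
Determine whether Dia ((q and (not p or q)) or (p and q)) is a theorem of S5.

Tableau for the negation not Dia ((q and (not p or q)) or (p and q)):
1. not Dia ((q and (not p or q)) or (p and q)), 0
2. not ((q and (not p or q)) or (p and q)), 0
3. not (q and (not p or q)), 0
4. not (p and q), 0
5. not (not p or q), 0
6. p, 0
7. not q, 0
Accessibility: 0R0
The negation has an open branch (countermodel exists).

No, not valid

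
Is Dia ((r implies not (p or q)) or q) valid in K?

Tableau for the negation not Dia ((r implies not (p or q)) or q):
1. not Dia ((r implies not (p or q)) or q), w0
The negation has an open branch (countermodel exists).

Invalid (countermodel exists)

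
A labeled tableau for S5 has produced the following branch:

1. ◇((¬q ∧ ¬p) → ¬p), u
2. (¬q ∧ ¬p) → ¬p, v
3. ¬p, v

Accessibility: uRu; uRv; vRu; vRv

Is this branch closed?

No world carries both an atom and its negation.

Open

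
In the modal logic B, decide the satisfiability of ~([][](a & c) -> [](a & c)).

No, unsatisfiable

1. ~([][](a & c) -> [](a & c)), u
2. [][](a & c), u   [~->-rule on 1]
3. ~[](a & c), u   [~->-rule on 1]
4. [](a & c), u   [[]-rule on 2 via uRu]
5. a & c, u   [[]-rule on 4 via uRu]
6. a, u   [&-rule on 5]
7. c, u   [&-rule on 5]
8. ~(a & c), v   [~[]-rule on 3: fresh world v, uRv]
9. [](a & c), v   [[]-rule on 2 via uRv]
10. a & c, v   [[]-rule on 4 via uRv]
11. a, v   [&-rule on 10]
12. c, v   [&-rule on 10]
13. ~c, v   [~&-rule on 8 (branches; this branch)]
Accessibility: uRu, uRv, vRu, vRv
Branch closes: c and ~c both at v.
All branches of the tableau close; one closing branch shown above.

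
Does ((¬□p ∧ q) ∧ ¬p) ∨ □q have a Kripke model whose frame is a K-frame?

1. ((¬□p ∧ q) ∧ ¬p) ∨ □q, u
2. □q, u

Satisfiable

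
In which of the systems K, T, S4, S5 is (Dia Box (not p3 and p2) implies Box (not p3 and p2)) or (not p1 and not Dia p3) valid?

S5-tableau for the negation not ((Dia Box (not p3 and p2) implies Box (not p3 and p2)) or (not p1 and not Dia p3)):
1. not ((Dia Box (not p3 and p2) implies Box (not p3 and p2)) or (not p1 and not Dia p3)), u
2. not (Dia Box (not p3 and p2) implies Box (not p3 and p2)), u
3. not (not p1 and not Dia p3), u
4. Dia Box (not p3 and p2), u
5. not Box (not p3 and p2), u
6. Dia p3, u
7. Box (not p3 and p2), v
8. not p3 and p2, u
9. not p3, u
10. p2, u
11. not p3 and p2, v
12. not p3, v
13. p2, v
14. not (not p3 and p2), w
15. not p3 and p2, w
16. not p3, w
17. p2, w
18. not p2, w
Accessibility: uRu, uRv, uRw, vRu, vRv, vRw, wRu, wRv, wRw
Branch closes: p2 and not p2 both at w.
Every branch closes (one shown): valid in S5.
S4-tableau for the negation not ((Dia Box (not p3 and p2) implies Box (not p3 and p2)) or (not p1 and not Dia p3)):
1. not ((Dia Box (not p3 and p2) implies Box (not p3 and p2)) or (not p1 and not Dia p3)), u
2. not (Dia Box (not p3 and p2) implies Box (not p3 and p2)), u
3. not (not p1 and not Dia p3), u
4. Dia Box (not p3 and p2), u
5. not Box (not p3 and p2), u
6. Dia p3, u
7. Box (not p3 and p2), v
8. not p3 and p2, v
9. not p3, v
10. p2, v
11. not (not p3 and p2), w
12. not p2, w
13. p3, x
Accessibility: uRu, uRv, uRw, uRx, vRv, wRw, xRx
Complete open branch: countermodel on an S4-frame, so not valid in S4, nor in K, T (the same frame is also a K-frame and a T-frame).

S5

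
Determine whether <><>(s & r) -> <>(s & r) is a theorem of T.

Invalid (countermodel exists)

Tableau for the negation ~(<><>(s & r) -> <>(s & r)):
1. ~(<><>(s & r) -> <>(s & r)), w0
2. <><>(s & r), w0   [~->-rule on 1]
3. ~<>(s & r), w0   [~->-rule on 1]
4. ~(s & r), w0   [~<>-rule on 3 via w0Rw0]
5. ~r, w0   [~&-rule on 4 (branches; this branch)]
6. <>(s & r), w1   [<>-rule on 2: fresh world w1, w0Rw1]
7. ~(s & r), w1   [~<>-rule on 3 via w0Rw1]
8. ~r, w1   [~&-rule on 7 (branches; this branch)]
9. s & r, w2   [<>-rule on 6: fresh world w2, w1Rw2]
10. s, w2   [&-rule on 9]
11. r, w2   [&-rule on 9]
Accessibility: w0Rw0, w0Rw1, w1Rw1, w1Rw2, w2Rw2
The negation has an open branch (countermodel exists).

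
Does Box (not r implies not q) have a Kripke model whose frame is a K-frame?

1. Box (not r implies not q), w0

Satisfiable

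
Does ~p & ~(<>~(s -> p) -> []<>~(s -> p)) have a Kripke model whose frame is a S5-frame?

Unsatisfiable (every branch closes)

1. ~p & ~(<>~(s -> p) -> []<>~(s -> p)), 0
2. ~p, 0
3. ~(<>~(s -> p) -> []<>~(s -> p)), 0
4. <>~(s -> p), 0
5. ~[]<>~(s -> p), 0
6. ~(s -> p), 1
7. s, 1
8. ~p, 1
9. ~<>~(s -> p), 2
10. s -> p, 0
11. s -> p, 1
12. s -> p, 2
13. ~s, 0
14. p, 1
Accessibility: 0R0, 0R1, 0R2, 1R0, 1R1, 1R2, 2R0, 2R1, 2R2
Branch closes: p and ~p both at 1.
All branches of the tableau close; one closing branch shown above.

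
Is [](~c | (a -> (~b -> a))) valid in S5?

Valid

Tableau for the negation ~[](~c | (a -> (~b -> a))):
1. ~[](~c | (a -> (~b -> a))), u
2. ~(~c | (a -> (~b -> a))), v
3. c, v
4. ~(a -> (~b -> a)), v
5. a, v
6. ~(~b -> a), v
7. ~b, v
8. ~a, v
Accessibility: uRu, uRv, vRu, vRv
Branch closes: a and ~a both at v.
All branches of the negation close; one closing branch shown above.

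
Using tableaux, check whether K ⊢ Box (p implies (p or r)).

Valid

Tableau for the negation not Box (p implies (p or r)):
1. not Box (p implies (p or r)), u
2. not (p implies (p or r)), v
3. p, v
4. not (p or r), v
5. not p, v
6. not r, v
Accessibility: uRv
Branch closes: p and not p both at v.
Every branch of the negation's tableau closes; the branch above is one of them.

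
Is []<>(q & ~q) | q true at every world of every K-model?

Tableau for the negation ~([]<>(q & ~q) | q):
1. ~([]<>(q & ~q) | q), u
2. ~[]<>(q & ~q), u
3. ~q, u
4. ~<>(q & ~q), v
Accessibility: uRv
The negation has an open branch (countermodel exists).

No, not valid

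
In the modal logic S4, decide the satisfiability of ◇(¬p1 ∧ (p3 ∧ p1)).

1. ◇(¬p1 ∧ (p3 ∧ p1)), 0
2. ¬p1 ∧ (p3 ∧ p1), 1
3. ¬p1, 1
4. p3 ∧ p1, 1
5. p3, 1
6. p1, 1
Accessibility: 0R0, 0R1, 1R1
Branch closes: p1 and ¬p1 both at 1.
All branches of the tableau close; one closing branch shown above.

No, unsatisfiable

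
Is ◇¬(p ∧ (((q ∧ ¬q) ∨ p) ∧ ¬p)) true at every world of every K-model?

No, not valid

Tableau for the negation ¬◇¬(p ∧ (((q ∧ ¬q) ∨ p) ∧ ¬p)):
1. ¬◇¬(p ∧ (((q ∧ ¬q) ∨ p) ∧ ¬p)), 0
The negation has an open branch (countermodel exists).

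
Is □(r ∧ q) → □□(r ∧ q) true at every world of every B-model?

Tableau for the negation ¬(□(r ∧ q) → □□(r ∧ q)):
1. ¬(□(r ∧ q) → □□(r ∧ q)), 0
2. □(r ∧ q), 0
3. ¬□□(r ∧ q), 0
4. r ∧ q, 0
5. r, 0
6. q, 0
7. ¬□(r ∧ q), 1
8. r ∧ q, 1
9. r, 1
10. q, 1
11. ¬(r ∧ q), 2
12. ¬q, 2
Accessibility: 0R0, 0R1, 1R0, 1R1, 1R2, 2R1, 2R2
The negation has an open branch (countermodel exists).

No, not valid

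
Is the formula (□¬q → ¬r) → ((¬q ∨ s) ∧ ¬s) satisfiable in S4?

1. (□¬q → ¬r) → ((¬q ∨ s) ∧ ¬s), u
2. (¬q ∨ s) ∧ ¬s, u   [→-rule on 1 (branches; this branch)]
3. ¬q ∨ s, u   [∧-rule on 2]
4. ¬s, u   [∧-rule on 2]
5. ¬q, u   [∨-rule on 3 (branches; this branch)]
Accessibility: uRu

Yes, satisfiable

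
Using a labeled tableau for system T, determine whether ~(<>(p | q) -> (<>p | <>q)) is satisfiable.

Unsatisfiable (every branch closes)

1. ~(<>(p | q) -> (<>p | <>q)), 0
2. <>(p | q), 0   [~->-rule on 1]
3. ~(<>p | <>q), 0   [~->-rule on 1]
4. ~<>p, 0   [~|-rule on 3]
5. ~<>q, 0   [~|-rule on 3]
6. ~p, 0   [~<>-rule on 4 via 0R0]
7. ~q, 0   [~<>-rule on 5 via 0R0]
8. p | q, 1   [<>-rule on 2: fresh world 1, 0R1]
9. ~p, 1   [~<>-rule on 4 via 0R1]
10. ~q, 1   [~<>-rule on 5 via 0R1]
11. q, 1   [|-rule on 8 (branches; this branch)]
Accessibility: 0R0, 0R1, 1R1
Branch closes: q and ~q both at 1.
Every branch closes; the branch above is one of them.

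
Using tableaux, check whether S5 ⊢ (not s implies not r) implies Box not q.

Not valid

Tableau for the negation not ((not s implies not r) implies Box not q):
1. not ((not s implies not r) implies Box not q), u
2. not s implies not r, u   [neg-implies-rule on 1]
3. not Box not q, u   [neg-implies-rule on 1]
4. not r, u   [implies-rule on 2 (branches; this branch)]
5. q, v   [neg-Box-rule on 3: fresh world v, uRv]
Accessibility: uRu, uRv, vRu, vRv
The negation has an open branch (countermodel exists).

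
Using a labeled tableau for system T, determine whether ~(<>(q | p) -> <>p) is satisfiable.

1. ~(<>(q | p) -> <>p), 0
2. <>(q | p), 0   [~->-rule on 1]
3. ~<>p, 0   [~->-rule on 1]
4. ~p, 0   [~<>-rule on 3 via 0R0]
5. q | p, 1   [<>-rule on 2: fresh world 1, 0R1]
6. ~p, 1   [~<>-rule on 3 via 0R1]
7. q, 1   [|-rule on 5 (branches; this branch)]
Accessibility: 0R0, 0R1, 1R1

Satisfiable (open branch found)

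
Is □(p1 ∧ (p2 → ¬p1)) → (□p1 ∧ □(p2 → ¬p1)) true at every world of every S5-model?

Tableau for the negation ¬(□(p1 ∧ (p2 → ¬p1)) → (□p1 ∧ □(p2 → ¬p1))):
1. ¬(□(p1 ∧ (p2 → ¬p1)) → (□p1 ∧ □(p2 → ¬p1))), w0
2. □(p1 ∧ (p2 → ¬p1)), w0
3. ¬(□p1 ∧ □(p2 → ¬p1)), w0
4. p1 ∧ (p2 → ¬p1), w0
5. p1, w0
6. p2 → ¬p1, w0
7. ¬□(p2 → ¬p1), w0
8. ¬p2, w0
9. ¬(p2 → ¬p1), w1
10. p2, w1
11. p1, w1
12. p1 ∧ (p2 → ¬p1), w1
13. p2 → ¬p1, w1
14. ¬p1, w1
Accessibility: w0Rw0, w0Rw1, w1Rw0, w1Rw1
Branch closes: p1 and ¬p1 both at w1.
All branches of the negation close; one closing branch shown above.

Yes, valid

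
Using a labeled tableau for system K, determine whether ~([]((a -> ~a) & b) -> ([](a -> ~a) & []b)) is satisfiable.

Unsatisfiable

1. ~([]((a -> ~a) & b) -> ([](a -> ~a) & []b)), u
2. []((a -> ~a) & b), u
3. ~([](a -> ~a) & []b), u
4. ~[](a -> ~a), u
5. ~(a -> ~a), v
6. a, v
7. (a -> ~a) & b, v
8. a -> ~a, v
9. b, v
10. ~a, v
Accessibility: uRv
Branch closes: a and ~a both at v.
Every branch closes; the branch above is one of them.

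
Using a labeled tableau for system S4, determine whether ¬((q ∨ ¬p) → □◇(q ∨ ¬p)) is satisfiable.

Satisfiable (open branch found)

1. ¬((q ∨ ¬p) → □◇(q ∨ ¬p)), w0
2. q ∨ ¬p, w0   [¬→-rule on 1]
3. ¬□◇(q ∨ ¬p), w0   [¬→-rule on 1]
4. ¬p, w0   [∨-rule on 2 (branches; this branch)]
5. ¬◇(q ∨ ¬p), w1   [¬□-rule on 3: fresh world w1, w0Rw1]
6. ¬(q ∨ ¬p), w1   [¬◇-rule on 5 via w1Rw1]
7. ¬q, w1   [¬∨-rule on 6]
8. p, w1   [¬∨-rule on 6]
Accessibility: w0Rw0, w0Rw1, w1Rw1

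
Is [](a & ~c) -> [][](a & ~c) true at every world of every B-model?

Tableau for the negation ~([](a & ~c) -> [][](a & ~c)):
1. ~([](a & ~c) -> [][](a & ~c)), 0
2. [](a & ~c), 0
3. ~[][](a & ~c), 0
4. a & ~c, 0
5. a, 0
6. ~c, 0
7. ~[](a & ~c), 1
8. a & ~c, 1
9. a, 1
10. ~c, 1
11. ~(a & ~c), 2
12. c, 2
Accessibility: 0R0, 0R1, 1R0, 1R1, 1R2, 2R1, 2R2
The negation has an open branch (countermodel exists).

No, not valid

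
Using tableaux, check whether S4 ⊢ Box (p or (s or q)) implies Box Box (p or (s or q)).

Tableau for the negation not (Box (p or (s or q)) implies Box Box (p or (s or q))):
1. not (Box (p or (s or q)) implies Box Box (p or (s or q))), u
2. Box (p or (s or q)), u
3. not Box Box (p or (s or q)), u
4. p or (s or q), u
5. s or q, u
6. q, u
7. not Box (p or (s or q)), v
8. p or (s or q), v
9. s or q, v
10. q, v
11. not (p or (s or q)), w
12. not p, w
13. not (s or q), w
14. not s, w
15. not q, w
16. p or (s or q), w
17. s or q, w
18. q, w
Accessibility: uRu, uRv, uRw, vRv, vRw, wRw
Branch closes: q and not q both at w.
Every branch of the negation's tableau closes; the branch above is one of them.

Valid in S4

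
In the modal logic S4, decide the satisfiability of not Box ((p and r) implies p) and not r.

Unsatisfiable

1. not Box ((p and r) implies p) and not r, u
2. not Box ((p and r) implies p), u   [and-rule on 1]
3. not r, u   [and-rule on 1]
4. not ((p and r) implies p), v   [neg-Box-rule on 2: fresh world v, uRv]
5. p and r, v   [neg-implies-rule on 4]
6. not p, v   [neg-implies-rule on 4]
7. p, v   [and-rule on 5]
8. r, v   [and-rule on 5]
Accessibility: uRu, uRv, vRv
Branch closes: p and not p both at v.
Every branch closes; the branch above is one of them.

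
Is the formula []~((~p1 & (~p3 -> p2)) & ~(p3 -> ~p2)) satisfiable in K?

Satisfiable

1. []~((~p1 & (~p3 -> p2)) & ~(p3 -> ~p2)), u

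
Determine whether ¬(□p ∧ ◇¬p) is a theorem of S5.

Tableau for the negation □p ∧ ◇¬p:
1. □p ∧ ◇¬p, w0
2. □p, w0   [∧-rule on 1]
3. ◇¬p, w0   [∧-rule on 1]
4. p, w0   [□-rule on 2 via w0Rw0]
5. ¬p, w1   [◇-rule on 3: fresh world w1, w0Rw1]
6. p, w1   [□-rule on 2 via w0Rw1]
Accessibility: w0Rw0, w0Rw1, w1Rw0, w1Rw1
Branch closes: p and ¬p both at w1.
Every branch of the negation's tableau closes; the branch above is one of them.

Yes, valid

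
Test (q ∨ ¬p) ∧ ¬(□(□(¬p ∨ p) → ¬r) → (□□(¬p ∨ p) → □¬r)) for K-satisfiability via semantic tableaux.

1. (q ∨ ¬p) ∧ ¬(□(□(¬p ∨ p) → ¬r) → (□□(¬p ∨ p) → □¬r)), w0
2. q ∨ ¬p, w0
3. ¬(□(□(¬p ∨ p) → ¬r) → (□□(¬p ∨ p) → □¬r)), w0
4. □(□(¬p ∨ p) → ¬r), w0
5. ¬(□□(¬p ∨ p) → □¬r), w0
6. □□(¬p ∨ p), w0
7. ¬□¬r, w0
8. ¬p, w0
9. r, w1
10. □(¬p ∨ p) → ¬r, w1
11. □(¬p ∨ p), w1
12. ¬□(¬p ∨ p), w1
13. ¬(¬p ∨ p), w2
14. p, w2
15. ¬p, w2
Accessibility: w0Rw1, w1Rw2
Branch closes: p and ¬p both at w2.
(One branch shown.) All branches close.

Unsatisfiable (every branch closes)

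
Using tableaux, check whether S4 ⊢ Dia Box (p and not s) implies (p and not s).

Tableau for the negation not (Dia Box (p and not s) implies (p and not s)):
1. not (Dia Box (p and not s) implies (p and not s)), 0
2. Dia Box (p and not s), 0
3. not (p and not s), 0
4. s, 0
5. Box (p and not s), 1
6. p and not s, 1
7. p, 1
8. not s, 1
Accessibility: 0R0, 0R1, 1R1
The negation has an open branch (countermodel exists).

Invalid (countermodel exists)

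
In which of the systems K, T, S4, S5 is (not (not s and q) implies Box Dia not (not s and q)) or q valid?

S5-tableau for the negation not ((not (not s and q) implies Box Dia not (not s and q)) or q):
1. not ((not (not s and q) implies Box Dia not (not s and q)) or q), u
2. not (not (not s and q) implies Box Dia not (not s and q)), u
3. not q, u
4. not (not s and q), u
5. not Box Dia not (not s and q), u
6. not Dia not (not s and q), v
7. not s and q, u
8. not s, u
9. q, u
Accessibility: uRu, uRv, vRu, vRv
Branch closes: q and not q both at u.
Every branch closes (one shown): valid in S5.
S4-tableau for the negation not ((not (not s and q) implies Box Dia not (not s and q)) or q):
1. not ((not (not s and q) implies Box Dia not (not s and q)) or q), u
2. not (not (not s and q) implies Box Dia not (not s and q)), u
3. not q, u
4. not (not s and q), u
5. not Box Dia not (not s and q), u
6. not Dia not (not s and q), v
7. not s and q, v
8. not s, v
9. q, v
Accessibility: uRu, uRv, vRv
Complete open branch: countermodel on an S4-frame, so not valid in S4, nor in K, T (the same frame is also a K-frame and a T-frame).

S5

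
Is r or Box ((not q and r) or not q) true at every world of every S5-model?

Not valid

Tableau for the negation not (r or Box ((not q and r) or not q)):
1. not (r or Box ((not q and r) or not q)), w0
2. not r, w0
3. not Box ((not q and r) or not q), w0
4. not ((not q and r) or not q), w1
5. not (not q and r), w1
6. q, w1
7. not r, w1
Accessibility: w0Rw0, w0Rw1, w1Rw0, w1Rw1
The negation has an open branch (countermodel exists).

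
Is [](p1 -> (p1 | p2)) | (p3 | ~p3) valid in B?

Valid

Tableau for the negation ~([](p1 -> (p1 | p2)) | (p3 | ~p3)):
1. ~([](p1 -> (p1 | p2)) | (p3 | ~p3)), 0
2. ~[](p1 -> (p1 | p2)), 0   [~|-rule on 1]
3. ~(p3 | ~p3), 0   [~|-rule on 1]
4. ~p3, 0   [~|-rule on 3]
5. p3, 0   [~|-rule on 3]
Accessibility: 0R0
Branch closes: p3 and ~p3 both at 0.
Every branch of the negation's tableau closes; the branch above is one of them.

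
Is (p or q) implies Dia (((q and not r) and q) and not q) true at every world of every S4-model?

No, not valid

Tableau for the negation not ((p or q) implies Dia (((q and not r) and q) and not q)):
1. not ((p or q) implies Dia (((q and not r) and q) and not q)), u
2. p or q, u
3. not Dia (((q and not r) and q) and not q), u
4. not (((q and not r) and q) and not q), u
5. q, u
Accessibility: uRu
The negation has an open branch (countermodel exists).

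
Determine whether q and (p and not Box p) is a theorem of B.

No, not valid

Tableau for the negation not (q and (p and not Box p)):
1. not (q and (p and not Box p)), 0
2. not (p and not Box p), 0   [neg-and-rule on 1 (branches; this branch)]
3. Box p, 0   [neg-and-rule on 2 (branches; this branch)]
4. p, 0   [Box-rule on 3 via 0R0]
Accessibility: 0R0
The negation has an open branch (countermodel exists).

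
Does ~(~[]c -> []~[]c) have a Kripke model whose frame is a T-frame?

1. ~(~[]c -> []~[]c), u
2. ~[]c, u
3. ~[]~[]c, u
4. ~c, v
5. []c, w
6. c, w
Accessibility: uRu, uRv, uRw, vRv, wRw

Satisfiable (open branch found)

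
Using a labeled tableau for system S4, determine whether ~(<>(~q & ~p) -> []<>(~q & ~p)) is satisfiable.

Satisfiable (open branch found)

1. ~(<>(~q & ~p) -> []<>(~q & ~p)), u
2. <>(~q & ~p), u   [~->-rule on 1]
3. ~[]<>(~q & ~p), u   [~->-rule on 1]
4. ~q & ~p, v   [<>-rule on 2: fresh world v, uRv]
5. ~q, v   [&-rule on 4]
6. ~p, v   [&-rule on 4]
7. ~<>(~q & ~p), w   [~[]-rule on 3: fresh world w, uRw]
8. ~(~q & ~p), w   [~<>-rule on 7 via wRw]
9. p, w   [~&-rule on 8 (branches; this branch)]
Accessibility: uRu, uRv, uRw, vRv, wRw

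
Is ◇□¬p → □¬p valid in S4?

Tableau for the negation ¬(◇□¬p → □¬p):
1. ¬(◇□¬p → □¬p), 0
2. ◇□¬p, 0   [¬→-rule on 1]
3. ¬□¬p, 0   [¬→-rule on 1]
4. □¬p, 1   [◇-rule on 2: fresh world 1, 0R1]
5. ¬p, 1   [□-rule on 4 via 1R1]
6. p, 2   [¬□-rule on 3: fresh world 2, 0R2]
Accessibility: 0R0, 0R1, 0R2, 1R1, 2R2
The negation has an open branch (countermodel exists).

No, not valid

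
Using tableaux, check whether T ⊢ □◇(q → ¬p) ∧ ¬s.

No, not valid

Tableau for the negation ¬(□◇(q → ¬p) ∧ ¬s):
1. ¬(□◇(q → ¬p) ∧ ¬s), u
2. s, u
Accessibility: uRu
The negation has an open branch (countermodel exists).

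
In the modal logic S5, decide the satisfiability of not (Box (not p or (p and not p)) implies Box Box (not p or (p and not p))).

1. not (Box (not p or (p and not p)) implies Box Box (not p or (p and not p))), w0
2. Box (not p or (p and not p)), w0
3. not Box Box (not p or (p and not p)), w0
4. not p or (p and not p), w0
5. not p, w0
6. not Box (not p or (p and not p)), w1
7. not p or (p and not p), w1
8. not p, w1
9. not (not p or (p and not p)), w2
10. p, w2
11. not (p and not p), w2
12. not p or (p and not p), w2
13. p and not p, w2
14. not p, w2
Accessibility: w0Rw0, w0Rw1, w0Rw2, w1Rw0, w1Rw1, w1Rw2, w2Rw0, w2Rw1, w2Rw2
Branch closes: p and not p both at w2.
Every branch closes; the branch above is one of them.

Unsatisfiable (every branch closes)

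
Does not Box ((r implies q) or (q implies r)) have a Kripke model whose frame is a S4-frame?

1. not Box ((r implies q) or (q implies r)), 0
2. not ((r implies q) or (q implies r)), 1
3. not (r implies q), 1
4. not (q implies r), 1
5. r, 1
6. not q, 1
7. q, 1
8. not r, 1
Accessibility: 0R0, 0R1, 1R1
Branch closes: q and not q both at 1.
(One branch shown.) All branches close.

Unsatisfiable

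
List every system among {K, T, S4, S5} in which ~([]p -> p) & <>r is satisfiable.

K

T-tableau for the formula:
1. ~([]p -> p) & <>r, 0
2. ~([]p -> p), 0   [&-rule on 1]
3. <>r, 0   [&-rule on 1]
4. []p, 0   [~->-rule on 2]
5. ~p, 0   [~->-rule on 2]
6. p, 0   [[]-rule on 4 via 0R0]
Accessibility: 0R0
Branch closes: p and ~p both at 0.
Every branch closes (one shown): unsatisfiable in T, hence also in S4, S5 (every S4/S5-frame is a T-frame).
K-tableau for the formula:
1. ~([]p -> p) & <>r, 0
2. ~([]p -> p), 0   [&-rule on 1]
3. <>r, 0   [&-rule on 1]
4. []p, 0   [~->-rule on 2]
5. ~p, 0   [~->-rule on 2]
6. r, 1   [<>-rule on 3: fresh world 1, 0R1]
7. p, 1   [[]-rule on 4 via 0R1]
Accessibility: 0R1
Complete open branch: satisfiable in K.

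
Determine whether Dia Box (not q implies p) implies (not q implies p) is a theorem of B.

Tableau for the negation not (Dia Box (not q implies p) implies (not q implies p)):
1. not (Dia Box (not q implies p) implies (not q implies p)), 0
2. Dia Box (not q implies p), 0
3. not (not q implies p), 0
4. not q, 0
5. not p, 0
6. Box (not q implies p), 1
7. not q implies p, 0
8. not q implies p, 1
9. p, 0
Accessibility: 0R0, 0R1, 1R0, 1R1
Branch closes: p and not p both at 0.
Every branch of the negation's tableau closes; the branch above is one of them.

Yes, valid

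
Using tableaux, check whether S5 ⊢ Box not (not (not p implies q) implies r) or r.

Tableau for the negation not (Box not (not (not p implies q) implies r) or r):
1. not (Box not (not (not p implies q) implies r) or r), u
2. not Box not (not (not p implies q) implies r), u   [neg-or-rule on 1]
3. not r, u   [neg-or-rule on 1]
4. not (not p implies q) implies r, v   [neg-Box-rule on 2: fresh world v, uRv]
5. r, v   [implies-rule on 4 (branches; this branch)]
Accessibility: uRu, uRv, vRu, vRv
The negation has an open branch (countermodel exists).

Not valid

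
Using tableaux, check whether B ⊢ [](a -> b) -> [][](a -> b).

Tableau for the negation ~([](a -> b) -> [][](a -> b)):
1. ~([](a -> b) -> [][](a -> b)), u
2. [](a -> b), u
3. ~[][](a -> b), u
4. a -> b, u
5. b, u
6. ~[](a -> b), v
7. a -> b, v
8. b, v
9. ~(a -> b), w
10. a, w
11. ~b, w
Accessibility: uRu, uRv, vRu, vRv, vRw, wRv, wRw
The negation has an open branch (countermodel exists).

Not valid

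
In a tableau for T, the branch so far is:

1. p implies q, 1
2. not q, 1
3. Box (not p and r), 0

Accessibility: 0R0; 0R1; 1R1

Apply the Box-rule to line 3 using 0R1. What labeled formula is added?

not p and r, 1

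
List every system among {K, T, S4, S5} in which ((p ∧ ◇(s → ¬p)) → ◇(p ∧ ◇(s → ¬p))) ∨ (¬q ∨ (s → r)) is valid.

K-tableau for the negation ¬(((p ∧ ◇(s → ¬p)) → ◇(p ∧ ◇(s → ¬p))) ∨ (¬q ∨ (s → r))):
1. ¬(((p ∧ ◇(s → ¬p)) → ◇(p ∧ ◇(s → ¬p))) ∨ (¬q ∨ (s → r))), 0
2. ¬((p ∧ ◇(s → ¬p)) → ◇(p ∧ ◇(s → ¬p))), 0
3. ¬(¬q ∨ (s → r)), 0
4. p ∧ ◇(s → ¬p), 0
5. ¬◇(p ∧ ◇(s → ¬p)), 0
6. q, 0
7. ¬(s → r), 0
8. p, 0
9. ◇(s → ¬p), 0
10. s, 0
11. ¬r, 0
12. s → ¬p, 1
13. ¬(p ∧ ◇(s → ¬p)), 1
14. ¬p, 1
15. ¬◇(s → ¬p), 1
Accessibility: 0R1
Complete open branch: countermodel on a K-frame, so not valid in K.
T-tableau for the negation ¬(((p ∧ ◇(s → ¬p)) → ◇(p ∧ ◇(s → ¬p))) ∨ (¬q ∨ (s → r))):
1. ¬(((p ∧ ◇(s → ¬p)) → ◇(p ∧ ◇(s → ¬p))) ∨ (¬q ∨ (s → r))), 0
2. ¬((p ∧ ◇(s → ¬p)) → ◇(p ∧ ◇(s → ¬p))), 0
3. ¬(¬q ∨ (s → r)), 0
4. p ∧ ◇(s → ¬p), 0
5. ¬◇(p ∧ ◇(s → ¬p)), 0
6. q, 0
7. ¬(s → r), 0
8. p, 0
9. ◇(s → ¬p), 0
10. s, 0
11. ¬r, 0
12. ¬(p ∧ ◇(s → ¬p)), 0
13. ¬◇(s → ¬p), 0
14. ¬(s → ¬p), 0
15. s → ¬p, 1
16. ¬(p ∧ ◇(s → ¬p)), 1
17. ¬(s → ¬p), 1
18. s, 1
19. p, 1
20. ¬p, 1
Accessibility: 0R0, 0R1, 1R1
Branch closes: p and ¬p both at 1.
Every branch closes (one shown): valid in T, hence also in S4, S5 (every theorem of T is a theorem of S4 and S5).

T, S4, S5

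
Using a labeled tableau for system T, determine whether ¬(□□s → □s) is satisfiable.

1. ¬(□□s → □s), 0
2. □□s, 0   [¬→-rule on 1]
3. ¬□s, 0   [¬→-rule on 1]
4. □s, 0   [□-rule on 2 via 0R0]
5. s, 0   [□-rule on 4 via 0R0]
6. ¬s, 1   [¬□-rule on 3: fresh world 1, 0R1]
7. □s, 1   [□-rule on 2 via 0R1]
8. s, 1   [□-rule on 4 via 0R1]
Accessibility: 0R0, 0R1, 1R1
Branch closes: s and ¬s both at 1.
(One branch shown.) All branches close.

Unsatisfiable (every branch closes)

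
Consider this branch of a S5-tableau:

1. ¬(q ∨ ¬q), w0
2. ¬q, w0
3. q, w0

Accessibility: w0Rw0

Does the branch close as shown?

Both q and ¬q appear at w0.

Yes, closed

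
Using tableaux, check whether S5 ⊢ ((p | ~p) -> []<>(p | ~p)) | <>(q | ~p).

Tableau for the negation ~(((p | ~p) -> []<>(p | ~p)) | <>(q | ~p)):
1. ~(((p | ~p) -> []<>(p | ~p)) | <>(q | ~p)), u
2. ~((p | ~p) -> []<>(p | ~p)), u   [~|-rule on 1]
3. ~<>(q | ~p), u   [~|-rule on 1]
4. p | ~p, u   [~->-rule on 2]
5. ~[]<>(p | ~p), u   [~->-rule on 2]
6. ~(q | ~p), u   [~<>-rule on 3 via uRu]
7. ~q, u   [~|-rule on 6]
8. p, u   [~|-rule on 6]
9. ~<>(p | ~p), v   [~[]-rule on 5: fresh world v, uRv]
10. ~(q | ~p), v   [~<>-rule on 3 via uRv]
11. ~q, v   [~|-rule on 10]
12. p, v   [~|-rule on 10]
13. ~(p | ~p), u   [~<>-rule on 9 via vRu]
14. ~p, u   [~|-rule on 13]
Accessibility: uRu, uRv, vRu, vRv
Branch closes: p and ~p both at u.
Every branch of the negation's tableau closes; the branch above is one of them.

Valid in S5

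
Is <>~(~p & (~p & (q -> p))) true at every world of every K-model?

Tableau for the negation ~<>~(~p & (~p & (q -> p))):
1. ~<>~(~p & (~p & (q -> p))), 0
The negation has an open branch (countermodel exists).

Invalid (countermodel exists)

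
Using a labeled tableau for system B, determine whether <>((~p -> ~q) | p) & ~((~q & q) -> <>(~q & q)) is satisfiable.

1. <>((~p -> ~q) | p) & ~((~q & q) -> <>(~q & q)), u
2. <>((~p -> ~q) | p), u
3. ~((~q & q) -> <>(~q & q)), u
4. ~q & q, u
5. ~<>(~q & q), u
6. ~q, u
7. q, u
Accessibility: uRu
Branch closes: q and ~q both at u.
All branches of the tableau close; one closing branch shown above.

Unsatisfiable (every branch closes)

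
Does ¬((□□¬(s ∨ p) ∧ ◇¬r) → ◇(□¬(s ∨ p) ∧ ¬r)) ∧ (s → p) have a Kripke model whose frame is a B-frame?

1. ¬((□□¬(s ∨ p) ∧ ◇¬r) → ◇(□¬(s ∨ p) ∧ ¬r)) ∧ (s → p), 0
2. ¬((□□¬(s ∨ p) ∧ ◇¬r) → ◇(□¬(s ∨ p) ∧ ¬r)), 0
3. s → p, 0
4. □□¬(s ∨ p) ∧ ◇¬r, 0
5. ¬◇(□¬(s ∨ p) ∧ ¬r), 0
6. □□¬(s ∨ p), 0
7. ◇¬r, 0
8. ¬(□¬(s ∨ p) ∧ ¬r), 0
9. □¬(s ∨ p), 0
10. ¬(s ∨ p), 0
11. ¬s, 0
12. ¬p, 0
13. ¬□¬(s ∨ p), 0
14. ¬r, 1
15. ¬(□¬(s ∨ p) ∧ ¬r), 1
16. □¬(s ∨ p), 1
17. ¬(s ∨ p), 1
18. ¬s, 1
19. ¬p, 1
20. ¬□¬(s ∨ p), 1
21. s ∨ p, 2
22. ¬(□¬(s ∨ p) ∧ ¬r), 2
23. □¬(s ∨ p), 2
24. ¬(s ∨ p), 2
25. ¬s, 2
26. ¬p, 2
27. p, 2
Accessibility: 0R0, 0R1, 0R2, 1R0, 1R1, 2R0, 2R2
Branch closes: p and ¬p both at 2.
All branches of the tableau close; one closing branch shown above.

No, unsatisfiable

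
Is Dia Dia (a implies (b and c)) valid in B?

No, not valid

Tableau for the negation not Dia Dia (a implies (b and c)):
1. not Dia Dia (a implies (b and c)), 0
2. not Dia (a implies (b and c)), 0
3. not (a implies (b and c)), 0
4. a, 0
5. not (b and c), 0
6. not c, 0
Accessibility: 0R0
The negation has an open branch (countermodel exists).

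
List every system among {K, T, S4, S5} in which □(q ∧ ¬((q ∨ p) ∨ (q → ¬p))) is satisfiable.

K

K-tableau for the formula:
1. □(q ∧ ¬((q ∨ p) ∨ (q → ¬p))), w0
Complete open branch: satisfiable in K.
T-tableau for the formula:
1. □(q ∧ ¬((q ∨ p) ∨ (q → ¬p))), w0
2. q ∧ ¬((q ∨ p) ∨ (q → ¬p)), w0   [□-rule on 1 via w0Rw0]
3. q, w0   [∧-rule on 2]
4. ¬((q ∨ p) ∨ (q → ¬p)), w0   [∧-rule on 2]
5. ¬(q ∨ p), w0   [¬∨-rule on 4]
6. ¬(q → ¬p), w0   [¬∨-rule on 4]
7. ¬q, w0   [¬∨-rule on 5]
8. ¬p, w0   [¬∨-rule on 5]
Accessibility: w0Rw0
Branch closes: q and ¬q both at w0.
Every branch closes (one shown): unsatisfiable in T, hence also in S4, S5 (every S4/S5-frame is a T-frame).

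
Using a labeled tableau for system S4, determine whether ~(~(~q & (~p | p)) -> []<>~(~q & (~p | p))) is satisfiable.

Satisfiable (open branch found)

1. ~(~(~q & (~p | p)) -> []<>~(~q & (~p | p))), w0
2. ~(~q & (~p | p)), w0
3. ~[]<>~(~q & (~p | p)), w0
4. q, w0
5. ~<>~(~q & (~p | p)), w1
6. ~q & (~p | p), w1
7. ~q, w1
8. ~p | p, w1
9. p, w1
Accessibility: w0Rw0, w0Rw1, w1Rw1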